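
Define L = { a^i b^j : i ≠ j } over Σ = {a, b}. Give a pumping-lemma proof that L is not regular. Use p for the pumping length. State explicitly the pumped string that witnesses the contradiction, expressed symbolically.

a^{p+p!} b^{p+p!}

Assume L is regular; let p be its pumping constant.
Choose w = a^p b^{p+p!}. Since p ≠ p+p!, w ∈ L; and |w| ≥ p.
Write w = xyz as guaranteed by the lemma, with |xy| ≤ p and |y| ≥ 1.
Because |xy| ≤ p and w begins with p copies of a, we have y = a^k with 1 ≤ k ≤ p.
Since 1 ≤ k ≤ p, k divides p!; set t = 1 + p!/k. Then xy^t z has p + (p!/k)·k = p + p! copies of a. Now the a-count equals the b-count, so i ≠ j fails. So xy^t z = a^{p+p!} b^{p+p!} ∉ L.
This contradicts the pumping lemma, so L is not regular.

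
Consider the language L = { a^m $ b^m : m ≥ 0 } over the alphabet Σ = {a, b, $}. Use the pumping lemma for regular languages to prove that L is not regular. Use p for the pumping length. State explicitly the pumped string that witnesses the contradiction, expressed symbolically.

a^{p+k} $ b^p

Assume L is regular. Let p be the pumping length given by the pumping lemma.
Take w = a^p $ b^p ∈ L with |w| = 2p+1 ≥ p.
The pumping lemma gives a decomposition w = xyz where |xy| ≤ p and |y| > 0.
Since the first p symbols of w are all a's and |xy| ≤ p, y lies entirely in the leading a-block: y = a^k for some k with 1 ≤ k ≤ p.
Pump with i = 2: xy^2z = a^{p+k} $ b^p, which would require p+k = p. But k ≥ 1, so xy^2z ∉ L.
This contradicts the pumping lemma, so L is not regular.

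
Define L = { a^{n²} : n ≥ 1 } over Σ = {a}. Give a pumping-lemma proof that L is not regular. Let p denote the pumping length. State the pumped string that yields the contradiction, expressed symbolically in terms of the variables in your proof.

Toward a contradiction, assume L is regular with pumping length p.
Take w = a^{p²} ∈ L with |w| = p² ≥ p.
By the pumping lemma, w = xyz with |xy| ≤ p and |y| > 0.
Then y = a^k for some k with 1 ≤ k ≤ p.
Pump with i = 2: xy^2z = a^{p²+k}. Since 1 ≤ k ≤ p, p² < p²+k ≤ p²+p < (p+1)², so p²+k lies strictly between consecutive squares and is not a perfect square. So xy^2z ∉ L.
This is a contradiction; hence L is not regular.

a^{p²+k}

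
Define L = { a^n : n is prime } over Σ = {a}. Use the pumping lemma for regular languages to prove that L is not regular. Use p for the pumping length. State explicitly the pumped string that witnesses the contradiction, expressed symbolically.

Suppose for contradiction that L is regular, and let p be the pumping length.
Let q be a prime with q ≥ p+2 (infinitely many primes exist), and take w = a^q ∈ L with |w| = q ≥ p.
Write w = xyz as guaranteed by the lemma, with |xy| ≤ p and y is nonempty.
Then y = a^k for some k with 1 ≤ k ≤ p.
Since 1 ≤ k ≤ p, |xz| = q-k. Pump with i = q+1: |xy^{q+1}z| = (q-k)+(q+1)k = q+qk = q(1+k), which is composite (both factors ≥ 2). So xy^{q+1}z = a^{q(1+k)} ∉ L.
This is a contradiction; hence L is not regular.

a^{q(1+k)}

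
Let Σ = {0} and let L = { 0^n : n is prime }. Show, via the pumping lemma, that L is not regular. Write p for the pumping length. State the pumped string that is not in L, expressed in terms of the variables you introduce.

Assume L is regular. Let p be the pumping length given by the pumping lemma.
Let q be a prime with q ≥ p+2 (infinitely many primes exist), and take w = 0^q ∈ L with |w| = q ≥ p.
The pumping lemma gives a decomposition w = xyz where |xy| ≤ p and y is nonempty.
Then y = 0^k for some k with 1 ≤ k ≤ p.
Since 1 ≤ k ≤ p, |xz| = q-k. Pump with i = q+1: |xy^{q+1}z| = (q-k)+(q+1)k = q+qk = q(1+k), which is composite (both factors ≥ 2). So xy^{q+1}z = 0^{q(1+k)} ∉ L.
This contradicts the pumping lemma, so L is not regular.

0^{q(1+k)}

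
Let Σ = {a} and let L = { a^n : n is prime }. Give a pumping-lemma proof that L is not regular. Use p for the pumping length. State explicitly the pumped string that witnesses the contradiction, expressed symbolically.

a^{q(1+k)}

Assume L is regular. Let p be the pumping length given by the pumping lemma.
Let q be a prime with q ≥ p+2 (infinitely many primes exist), and take w = a^q ∈ L with |w| = q ≥ p.
By the pumping lemma, w = xyz with |xy| ≤ p and y is nonempty.
Then y = a^k for some k with 1 ≤ k ≤ p.
Since 1 ≤ k ≤ p, |xz| = q-k. Pump with i = q+1: |xy^{q+1}z| = (q-k)+(q+1)k = q+qk = q(1+k), which is composite (both factors ≥ 2). So xy^{q+1}z = a^{q(1+k)} ∉ L.
Contradiction. Therefore L is not regular.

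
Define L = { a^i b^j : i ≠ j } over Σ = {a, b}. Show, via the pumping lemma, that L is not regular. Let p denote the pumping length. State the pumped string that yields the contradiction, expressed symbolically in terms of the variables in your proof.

a^{p+p!} b^{p+p!}

Suppose for contradiction that L is regular, and let p be the pumping length.
Choose w = a^p b^{p+p!}. Since p ≠ p+p!, w ∈ L; and |w| ≥ p.
Write w = xyz as guaranteed by the lemma, with |xy| ≤ p and |y| ≥ 1.
Since the first p symbols of w are all a's and |xy| ≤ p, y lies entirely in the leading a-block: y = a^k for some k with 1 ≤ k ≤ p.
Since 1 ≤ k ≤ p, k divides p!; set t = 1 + p!/k. Then xy^t z has p + (p!/k)·k = p + p! copies of a. Now the a-count equals the b-count, so i ≠ j fails. So xy^t z = a^{p+p!} b^{p+p!} ∉ L.
This is a contradiction; hence L is not regular.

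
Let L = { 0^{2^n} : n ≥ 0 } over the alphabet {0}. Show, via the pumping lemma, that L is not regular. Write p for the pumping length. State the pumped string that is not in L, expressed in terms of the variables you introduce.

0^{2^p+k}

Suppose for contradiction that L is regular, and let p be the pumping length.
Take w = 0^{2^p} ∈ L with |w| = 2^p ≥ p.
By the pumping lemma, w = xyz with |xy| ≤ p and y is nonempty.
Then y = 0^k for some k with 1 ≤ k ≤ p.
Pump with i = 2: xy^2z = 0^{2^p+k}. Since 1 ≤ k ≤ p < 2^p, we have 2^p < 2^p+k < 2^{p+1}, so 2^p+k is not a power of 2. So xy^2z ∉ L.
This contradicts the pumping lemma, so L is not regular.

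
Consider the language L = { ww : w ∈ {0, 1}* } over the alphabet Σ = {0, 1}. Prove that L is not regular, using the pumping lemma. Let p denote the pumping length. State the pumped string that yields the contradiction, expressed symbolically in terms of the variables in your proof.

0^{p+k} 1^p 0^p 1^p

Suppose for contradiction that L is regular, and let p be the pumping length.
Take w = 0^p 1^p 0^p 1^p = uu where u = 0^p1^p; then w ∈ L and |w| = 4p ≥ p.
By the pumping lemma, w = xyz with |xy| ≤ p and |y| ≥ 1.
Because |xy| ≤ p and w begins with p copies of 0, we have y = 0^k with 1 ≤ k ≤ p.
Pump with i = 2: xy^2z = 0^{p+k} 1^p 0^p 1^p, of length 4p+k. Suppose this equals vv. The string starts with 0 and ends with 1, so v does too; thus the boundary between the two copies of v is a 1→0 transition. There is exactly one such transition, at position 2p+k, so |v| = 2p+k and |vv| = 4p+2k ≠ 4p+k since k ≥ 1. So xy^2z ∉ L.
This is a contradiction; hence L is not regular.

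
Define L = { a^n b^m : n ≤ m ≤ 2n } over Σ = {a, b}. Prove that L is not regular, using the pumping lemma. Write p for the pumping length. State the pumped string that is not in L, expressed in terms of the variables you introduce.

a^{p+k} b^p

Suppose for contradiction that L is regular, and let p be the pumping length.
Take w = a^p b^p ∈ L (since p ≤ p ≤ 2p), with |w| = 2p ≥ p.
The pumping lemma gives a decomposition w = xyz where |xy| ≤ p and |y| ≥ 1.
Since the first p symbols of w are all a's and |xy| ≤ p, y lies entirely in the leading a-block: y = a^k for some k with 1 ≤ k ≤ p.
Pump with i = 2: xy^2z = a^{p+k} b^p. Now n = p+k > p = m, so the condition n ≤ m fails. Thus xy^2z ∉ L.
This is a contradiction; hence L is not regular.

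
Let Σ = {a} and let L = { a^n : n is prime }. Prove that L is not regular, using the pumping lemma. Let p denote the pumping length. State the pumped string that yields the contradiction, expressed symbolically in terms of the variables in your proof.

Toward a contradiction, assume L is regular with pumping length p.
Let q be a prime with q ≥ p+2 (infinitely many primes exist), and take w = a^q ∈ L with |w| = q ≥ p.
Write w = xyz as guaranteed by the lemma, with |xy| ≤ p and y is nonempty.
Then y = a^k for some k with 1 ≤ k ≤ p.
Since 1 ≤ k ≤ p, |xz| = q-k. Pump with i = q+1: |xy^{q+1}z| = (q-k)+(q+1)k = q+qk = q(1+k), which is composite (both factors ≥ 2). So xy^{q+1}z = a^{q(1+k)} ∉ L.
Contradiction. Therefore L is not regular.

a^{q(1+k)}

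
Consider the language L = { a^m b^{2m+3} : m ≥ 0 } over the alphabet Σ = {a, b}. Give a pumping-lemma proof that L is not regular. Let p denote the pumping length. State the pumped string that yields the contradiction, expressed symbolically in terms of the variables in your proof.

Assume L is regular; let p be its pumping constant.
Take w = a^p b^{2p+3}. Then w ∈ L and |w| = 3p+3 ≥ p.
The pumping lemma gives a decomposition w = xyz where |xy| ≤ p and y is nonempty.
Since the first p symbols of w are all a's and |xy| ≤ p, y lies entirely in the leading a-block: y = a^k for some k with 1 ≤ k ≤ p.
Pump with i = 2: xy^2z = a^{p+k} b^{2p+3}. For this to lie in L we would need 2p+3 = 2(p+k)+3, which forces k = 0. But k ≥ 1, so xy^2z ∉ L.
This contradicts the pumping lemma, so L is not regular.

a^{p+k} b^{2p+3}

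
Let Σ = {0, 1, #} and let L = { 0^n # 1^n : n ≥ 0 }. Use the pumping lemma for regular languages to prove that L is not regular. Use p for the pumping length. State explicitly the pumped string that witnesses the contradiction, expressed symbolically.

Assume L is regular. Let p be the pumping length given by the pumping lemma.
Take w = 0^p # 1^p ∈ L with |w| = 2p+1 ≥ p.
Write w = xyz as guaranteed by the lemma, with |xy| ≤ p and |y| ≥ 1.
The first p characters of w are 0's, so xy (and hence y) consists only of 0's. Write y = 0^k, 1 ≤ k ≤ p.
Pump with i = 2: xy^2z = 0^{p+k} # 1^p, which would require p+k = p. But k ≥ 1, so xy^2z ∉ L.
Contradiction. Therefore L is not regular.

0^{p+k} # 1^p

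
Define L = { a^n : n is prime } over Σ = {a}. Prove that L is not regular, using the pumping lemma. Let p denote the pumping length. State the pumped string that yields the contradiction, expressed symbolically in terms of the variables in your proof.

a^{q(1+k)}

Assume L is regular. Let p be the pumping length given by the pumping lemma.
Let q be a prime with q ≥ p+2 (infinitely many primes exist), and take w = a^q ∈ L with |w| = q ≥ p.
Write w = xyz as guaranteed by the lemma, with |xy| ≤ p and |y| ≥ 1.
Then y = a^k for some k with 1 ≤ k ≤ p.
Since 1 ≤ k ≤ p, |xz| = q-k. Pump with i = q+1: |xy^{q+1}z| = (q-k)+(q+1)k = q+qk = q(1+k), which is composite (both factors ≥ 2). So xy^{q+1}z = a^{q(1+k)} ∉ L.
This is a contradiction; hence L is not regular.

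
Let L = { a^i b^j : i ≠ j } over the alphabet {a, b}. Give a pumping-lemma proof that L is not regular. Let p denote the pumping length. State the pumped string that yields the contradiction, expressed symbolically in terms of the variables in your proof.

Assume L is regular; let p be its pumping constant.
Choose w = a^p b^{p+p!}. Since p ≠ p+p!, w ∈ L; and |w| ≥ p.
Write w = xyz as guaranteed by the lemma, with |xy| ≤ p and y is nonempty.
Since the first p symbols of w are all a's and |xy| ≤ p, y lies entirely in the leading a-block: y = a^k for some k with 1 ≤ k ≤ p.
Since 1 ≤ k ≤ p, k divides p!; set t = 1 + p!/k. Then xy^t z has p + (p!/k)·k = p + p! copies of a. Now the a-count equals the b-count, so i ≠ j fails. So xy^t z = a^{p+p!} b^{p+p!} ∉ L.
This is a contradiction; hence L is not regular.

a^{p+p!} b^{p+p!}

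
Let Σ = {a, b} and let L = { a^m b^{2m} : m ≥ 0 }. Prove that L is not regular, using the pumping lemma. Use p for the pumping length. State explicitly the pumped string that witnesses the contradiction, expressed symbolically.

a^{p+k} b^{2p}

Toward a contradiction, assume L is regular with pumping length p.
Let w = a^p b^{2p} ∈ L; note |w| = 3p ≥ p.
Write w = xyz as guaranteed by the lemma, with |xy| ≤ p and |y| ≥ 1.
The first p characters of w are a's, so xy (and hence y) consists only of a's. Write y = a^k, 1 ≤ k ≤ p.
Pump with i = 2: xy^2z = a^{p+k} b^{2p}. For this to lie in L we would need 2p = 2(p+k), which forces k = 0. But k ≥ 1, so xy^2z ∉ L.
This contradicts the pumping lemma, so L is not regular.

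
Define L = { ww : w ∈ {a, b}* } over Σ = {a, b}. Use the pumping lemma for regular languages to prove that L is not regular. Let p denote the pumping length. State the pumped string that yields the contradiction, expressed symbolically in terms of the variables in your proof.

Toward a contradiction, assume L is regular with pumping length p.
Take w = a^p b^p a^p b^p = uu where u = a^pb^p; then w ∈ L and |w| = 4p ≥ p.
Write w = xyz as guaranteed by the lemma, with |xy| ≤ p and |y| > 0.
Because |xy| ≤ p and w begins with p copies of a, we have y = a^k with 1 ≤ k ≤ p.
Pump with i = 2: xy^2z = a^{p+k} b^p a^p b^p, of length 4p+k. Suppose this equals vv. The string starts with a and ends with b, so v does too; thus the boundary between the two copies of v is a b→a transition. There is exactly one such transition, at position 2p+k, so |v| = 2p+k and |vv| = 4p+2k ≠ 4p+k since k ≥ 1. So xy^2z ∉ L.
This contradicts the pumping lemma, so L is not regular.

a^{p+k} b^p a^p b^p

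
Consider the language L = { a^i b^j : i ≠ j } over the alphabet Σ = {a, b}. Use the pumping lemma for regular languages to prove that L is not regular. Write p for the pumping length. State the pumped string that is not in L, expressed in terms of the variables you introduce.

Assume L is regular. Let p be the pumping length given by the pumping lemma.
Choose w = a^p b^{p+p!}. Since p ≠ p+p!, w ∈ L; and |w| ≥ p.
Write w = xyz as guaranteed by the lemma, with |xy| ≤ p and |y| > 0.
The first p characters of w are a's, so xy (and hence y) consists only of a's. Write y = a^k, 1 ≤ k ≤ p.
Since 1 ≤ k ≤ p, k divides p!; set t = 1 + p!/k. Then xy^t z has p + (p!/k)·k = p + p! copies of a. Now the a-count equals the b-count, so i ≠ j fails. So xy^t z = a^{p+p!} b^{p+p!} ∉ L.
This is a contradiction; hence L is not regular.

a^{p+p!} b^{p+p!}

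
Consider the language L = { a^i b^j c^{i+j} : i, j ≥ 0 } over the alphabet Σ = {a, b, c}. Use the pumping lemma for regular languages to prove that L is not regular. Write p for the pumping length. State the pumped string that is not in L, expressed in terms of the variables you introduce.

a^{p+k} b^p c^{2p}

Assume L is regular; let p be its pumping constant.
Take w = a^p b^p c^{2p} ∈ L (with i=j=p, i+j=2p), |w| = 4p ≥ p.
Write w = xyz as guaranteed by the lemma, with |xy| ≤ p and y is nonempty.
Since the first p symbols of w are all a's and |xy| ≤ p, y lies entirely in the leading a-block: y = a^k for some k with 1 ≤ k ≤ p.
Consider xy^2z = a^{p+k} b^p c^{2p}. Now the a- and b-counts sum to 2p+k, but the c-count is 2p ≠ 2p+k. So xy^2z ∉ L.
This contradicts the pumping lemma, so L is not regular.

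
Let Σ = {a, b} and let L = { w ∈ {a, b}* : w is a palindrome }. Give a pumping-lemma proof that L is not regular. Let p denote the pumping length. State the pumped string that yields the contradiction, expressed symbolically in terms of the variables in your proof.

Assume L is regular. Let p be the pumping length given by the pumping lemma.
Take w = a^p b a^p, a palindrome of length 2p+1 ≥ p.
Write w = xyz as guaranteed by the lemma, with |xy| ≤ p and y is nonempty.
The first p characters of w are a's, so xy (and hence y) consists only of a's. Write y = a^k, 1 ≤ k ≤ p.
Pump with i = 2: xy^2z = a^{p+k} b a^p. Its reverse is a^p b a^{p+k}, which differs from xy^2z since k ≥ 1. So xy^2z is not a palindrome and xy^2z ∉ L.
This is a contradiction; hence L is not regular.

a^{p+k} b a^p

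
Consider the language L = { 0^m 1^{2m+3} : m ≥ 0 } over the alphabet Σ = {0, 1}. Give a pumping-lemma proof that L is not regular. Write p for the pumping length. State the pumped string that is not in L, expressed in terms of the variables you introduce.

0^{p+k} 1^{2p+3}

Assume L is regular. Let p be the pumping length given by the pumping lemma.
Choose w = 0^p 1^{2p+3}, which is in L with |w| = 3p+3 ≥ p.
By the pumping lemma, w = xyz with |xy| ≤ p and |y| ≥ 1.
Since the first p symbols of w are all 0's and |xy| ≤ p, y lies entirely in the leading 0-block: y = 0^k for some k with 1 ≤ k ≤ p.
Pump with i = 2: xy^2z = 0^{p+k} 1^{2p+3}. For this to lie in L we would need 2p+3 = 2(p+k)+3, which forces k = 0. But k ≥ 1, so xy^2z ∉ L.
This is a contradiction; hence L is not regular.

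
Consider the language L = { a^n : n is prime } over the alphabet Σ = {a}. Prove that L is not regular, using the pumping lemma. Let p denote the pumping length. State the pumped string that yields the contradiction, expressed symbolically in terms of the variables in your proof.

a^{q(1+k)}

Assume L is regular; let p be its pumping constant.
Let q be a prime with q ≥ p+2 (infinitely many primes exist), and take w = a^q ∈ L with |w| = q ≥ p.
By the pumping lemma, w = xyz with |xy| ≤ p and |y| > 0.
Then y = a^k for some k with 1 ≤ k ≤ p.
Since 1 ≤ k ≤ p, |xz| = q-k. Pump with i = q+1: |xy^{q+1}z| = (q-k)+(q+1)k = q+qk = q(1+k), which is composite (both factors ≥ 2). So xy^{q+1}z = a^{q(1+k)} ∉ L.
Contradiction. Therefore L is not regular.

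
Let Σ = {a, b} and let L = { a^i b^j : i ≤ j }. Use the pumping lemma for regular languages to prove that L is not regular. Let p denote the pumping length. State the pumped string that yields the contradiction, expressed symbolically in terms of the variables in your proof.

a^{p+k} b^p

Toward a contradiction, assume L is regular with pumping length p.
Choose w = a^p b^p ∈ L, with |w| = 2p ≥ p.
Write w = xyz as guaranteed by the lemma, with |xy| ≤ p and |y| > 0.
Since the first p symbols of w are all a's and |xy| ≤ p, y lies entirely in the leading a-block: y = a^k for some k with 1 ≤ k ≤ p.
Consider xy^2z = a^{p+k} b^p. Since k ≥ 1, the a-count p+k exceeds the b-count p, so i ≤ j fails; thus xy^2z ∉ L.
This is a contradiction; hence L is not regular.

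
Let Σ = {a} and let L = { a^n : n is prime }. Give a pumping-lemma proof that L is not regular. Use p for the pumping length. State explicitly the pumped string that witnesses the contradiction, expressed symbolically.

a^{q(1+k)}

Suppose for contradiction that L is regular, and let p be the pumping length.
Let q be a prime with q ≥ p+2 (infinitely many primes exist), and take w = a^q ∈ L with |w| = q ≥ p.
By the pumping lemma, w = xyz with |xy| ≤ p and |y| > 0.
Then y = a^k for some k with 1 ≤ k ≤ p.
Since 1 ≤ k ≤ p, |xz| = q-k. Pump with i = q+1: |xy^{q+1}z| = (q-k)+(q+1)k = q+qk = q(1+k), which is composite (both factors ≥ 2). So xy^{q+1}z = a^{q(1+k)} ∉ L.
This is a contradiction; hence L is not regular.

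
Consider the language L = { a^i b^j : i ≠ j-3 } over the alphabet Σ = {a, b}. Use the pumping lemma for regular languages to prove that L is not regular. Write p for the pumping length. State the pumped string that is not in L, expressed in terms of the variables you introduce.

Assume L is regular; let p be its pumping constant.
Choose w = a^p b^{p+p!+3}. Since p ≠ (p+p!+3)-3 = p+p!, w ∈ L; and |w| ≥ p.
The pumping lemma gives a decomposition w = xyz where |xy| ≤ p and y is nonempty.
Because |xy| ≤ p and w begins with p copies of a, we have y = a^k with 1 ≤ k ≤ p.
Since 1 ≤ k ≤ p, k divides p!; set t = 1 + p!/k. Then xy^t z has p + (p!/k)·k = p + p! copies of a. Now the a-count is p+p! and (b-count)-3 = (p+p!+3)-3 = p+p!, so i ≠ j-3 fails. So xy^t z = a^{p+p!} b^{p+p!+3} ∉ L.
Contradiction. Therefore L is not regular.

a^{p+p!} b^{p+p!+3}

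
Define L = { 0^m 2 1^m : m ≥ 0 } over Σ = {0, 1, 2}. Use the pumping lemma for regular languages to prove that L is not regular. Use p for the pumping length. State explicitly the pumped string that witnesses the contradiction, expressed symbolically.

Assume L is regular. Let p be the pumping length given by the pumping lemma.
Take w = 0^p 2 1^p ∈ L with |w| = 2p+1 ≥ p.
By the pumping lemma, w = xyz with |xy| ≤ p and |y| ≥ 1.
Because |xy| ≤ p and w begins with p copies of 0, we have y = 0^k with 1 ≤ k ≤ p.
Pump with i = 2: xy^2z = 0^{p+k} 2 1^p, which would require p+k = p. But k ≥ 1, so xy^2z ∉ L.
This is a contradiction; hence L is not regular.

0^{p+k} 2 1^p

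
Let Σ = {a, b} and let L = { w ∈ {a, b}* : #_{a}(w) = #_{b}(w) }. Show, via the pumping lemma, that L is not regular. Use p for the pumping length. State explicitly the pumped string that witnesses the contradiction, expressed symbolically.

a^{p+k} b^p

Assume L is regular; let p be its pumping constant.
Choose w = a^p b^p ∈ L with |w| = 2p ≥ p.
By the pumping lemma, w = xyz with |xy| ≤ p and |y| > 0.
Since the first p symbols of w are all a's and |xy| ≤ p, y lies entirely in the leading a-block: y = a^k for some k with 1 ≤ k ≤ p.
Pump with i = 2: xy^2z = a^{p+k} b^p has p+k occurrences of a but only p of b. Since k ≥ 1 the counts differ, so xy^2z ∉ L.
This is a contradiction; hence L is not regular.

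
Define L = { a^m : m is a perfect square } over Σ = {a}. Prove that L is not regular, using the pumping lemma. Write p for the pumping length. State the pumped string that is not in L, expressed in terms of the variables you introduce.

a^{p²+k}

Toward a contradiction, assume L is regular with pumping length p.
Take w = a^{p²} ∈ L with |w| = p² ≥ p.
Write w = xyz as guaranteed by the lemma, with |xy| ≤ p and |y| > 0.
Then y = a^k for some k with 1 ≤ k ≤ p.
Pump with i = 2: xy^2z = a^{p²+k}. Since 1 ≤ k ≤ p, p² < p²+k ≤ p²+p < (p+1)², so p²+k lies strictly between consecutive squares and is not a perfect square. So xy^2z ∉ L.
This contradicts the pumping lemma, so L is not regular.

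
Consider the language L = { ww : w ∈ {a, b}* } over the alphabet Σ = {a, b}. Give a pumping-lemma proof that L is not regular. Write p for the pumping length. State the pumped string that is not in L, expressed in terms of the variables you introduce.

Assume L is regular. Let p be the pumping length given by the pumping lemma.
Take w = a^p b^p a^p b^p = uu where u = a^pb^p; then w ∈ L and |w| = 4p ≥ p.
Write w = xyz as guaranteed by the lemma, with |xy| ≤ p and |y| ≥ 1.
Because |xy| ≤ p and w begins with p copies of a, we have y = a^k with 1 ≤ k ≤ p.
Pump with i = 2: xy^2z = a^{p+k} b^p a^p b^p, of length 4p+k. Suppose this equals vv. The string starts with a and ends with b, so v does too; thus the boundary between the two copies of v is a b→a transition. There is exactly one such transition, at position 2p+k, so |v| = 2p+k and |vv| = 4p+2k ≠ 4p+k since k ≥ 1. So xy^2z ∉ L.
Contradiction. Therefore L is not regular.

a^{p+k} b^p a^p b^p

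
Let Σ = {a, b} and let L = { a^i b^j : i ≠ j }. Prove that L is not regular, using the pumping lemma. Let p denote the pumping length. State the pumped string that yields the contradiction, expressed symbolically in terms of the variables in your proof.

Toward a contradiction, assume L is regular with pumping length p.
Choose w = a^p b^{p+p!}. Since p ≠ p+p!, w ∈ L; and |w| ≥ p.
By the pumping lemma, w = xyz with |xy| ≤ p and y is nonempty.
Because |xy| ≤ p and w begins with p copies of a, we have y = a^k with 1 ≤ k ≤ p.
Since 1 ≤ k ≤ p, k divides p!; set t = 1 + p!/k. Then xy^t z has p + (p!/k)·k = p + p! copies of a. Now the a-count equals the b-count, so i ≠ j fails. So xy^t z = a^{p+p!} b^{p+p!} ∉ L.
This contradicts the pumping lemma, so L is not regular.

a^{p+p!} b^{p+p!}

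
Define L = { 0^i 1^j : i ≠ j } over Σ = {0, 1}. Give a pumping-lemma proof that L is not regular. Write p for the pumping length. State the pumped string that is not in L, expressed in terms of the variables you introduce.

Suppose for contradiction that L is regular, and let p be the pumping length.
Choose w = 0^p 1^{p+p!}. Since p ≠ p+p!, w ∈ L; and |w| ≥ p.
The pumping lemma gives a decomposition w = xyz where |xy| ≤ p and y is nonempty.
Because |xy| ≤ p and w begins with p copies of 0, we have y = 0^k with 1 ≤ k ≤ p.
Since 1 ≤ k ≤ p, k divides p!; set t = 1 + p!/k. Then xy^t z has p + (p!/k)·k = p + p! copies of 0. Now the 0-count equals the 1-count, so i ≠ j fails. So xy^t z = 0^{p+p!} 1^{p+p!} ∉ L.
This is a contradiction; hence L is not regular.

0^{p+p!} 1^{p+p!}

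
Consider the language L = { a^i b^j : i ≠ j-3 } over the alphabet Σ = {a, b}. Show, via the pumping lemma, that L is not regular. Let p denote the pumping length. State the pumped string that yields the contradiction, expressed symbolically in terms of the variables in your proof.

Suppose for contradiction that L is regular, and let p be the pumping length.
Choose w = a^p b^{p+p!+3}. Since p ≠ (p+p!+3)-3 = p+p!, w ∈ L; and |w| ≥ p.
By the pumping lemma, w = xyz with |xy| ≤ p and |y| > 0.
The first p characters of w are a's, so xy (and hence y) consists only of a's. Write y = a^k, 1 ≤ k ≤ p.
Since 1 ≤ k ≤ p, k divides p!; set t = 1 + p!/k. Then xy^t z has p + (p!/k)·k = p + p! copies of a. Now the a-count is p+p! and (b-count)-3 = (p+p!+3)-3 = p+p!, so i ≠ j-3 fails. So xy^t z = a^{p+p!} b^{p+p!+3} ∉ L.
This contradicts the pumping lemma, so L is not regular.

a^{p+p!} b^{p+p!+3}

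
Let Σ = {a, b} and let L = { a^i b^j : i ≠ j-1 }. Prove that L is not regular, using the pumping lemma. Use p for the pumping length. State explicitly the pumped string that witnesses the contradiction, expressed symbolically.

Assume L is regular; let p be its pumping constant.
Choose w = a^p b^{p+p!+1}. Since p ≠ (p+p!+1)-1 = p+p!, w ∈ L; and |w| ≥ p.
Write w = xyz as guaranteed by the lemma, with |xy| ≤ p and y is nonempty.
The first p characters of w are a's, so xy (and hence y) consists only of a's. Write y = a^k, 1 ≤ k ≤ p.
Since 1 ≤ k ≤ p, k divides p!; set t = 1 + p!/k. Then xy^t z has p + (p!/k)·k = p + p! copies of a. Now the a-count is p+p! and (b-count)-1 = (p+p!+1)-1 = p+p!, so i ≠ j-1 fails. So xy^t z = a^{p+p!} b^{p+p!+1} ∉ L.
Contradiction. Therefore L is not regular.

a^{p+p!} b^{p+p!+1}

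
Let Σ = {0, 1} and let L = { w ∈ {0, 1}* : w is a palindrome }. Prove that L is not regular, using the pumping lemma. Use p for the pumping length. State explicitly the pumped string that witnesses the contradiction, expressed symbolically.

0^{p+k} 1 0^p

Assume L is regular; let p be its pumping constant.
Take w = 0^p 1 0^p, a palindrome of length 2p+1 ≥ p.
The pumping lemma gives a decomposition w = xyz where |xy| ≤ p and |y| > 0.
Because |xy| ≤ p and w begins with p copies of 0, we have y = 0^k with 1 ≤ k ≤ p.
Pump with i = 2: xy^2z = 0^{p+k} 1 0^p. Its reverse is 0^p 1 0^{p+k}, which differs from xy^2z since k ≥ 1. So xy^2z is not a palindrome and xy^2z ∉ L.
This is a contradiction; hence L is not regular.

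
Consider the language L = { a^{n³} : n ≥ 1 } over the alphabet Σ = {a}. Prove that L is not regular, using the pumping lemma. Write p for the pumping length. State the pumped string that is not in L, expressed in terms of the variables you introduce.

a^{p³+k}

Toward a contradiction, assume L is regular with pumping length p.
Take w = a^{p³} ∈ L with |w| = p³ ≥ p.
Write w = xyz as guaranteed by the lemma, with |xy| ≤ p and y is nonempty.
Then y = a^k for some k with 1 ≤ k ≤ p.
Pump with i = 2: xy^2z = a^{p³+k}. Since 1 ≤ k ≤ p, p³ < p³+k ≤ p³+p < p³+3p²+3p+1 = (p+1)³, so p³+k is not a perfect cube. So xy^2z ∉ L.
This contradicts the pumping lemma, so L is not regular.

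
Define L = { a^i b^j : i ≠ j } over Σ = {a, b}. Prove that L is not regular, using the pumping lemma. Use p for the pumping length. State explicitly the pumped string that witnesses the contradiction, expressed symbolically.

Assume L is regular. Let p be the pumping length given by the pumping lemma.
Choose w = a^p b^{p+p!}. Since p ≠ p+p!, w ∈ L; and |w| ≥ p.
Write w = xyz as guaranteed by the lemma, with |xy| ≤ p and |y| ≥ 1.
Because |xy| ≤ p and w begins with p copies of a, we have y = a^k with 1 ≤ k ≤ p.
Since 1 ≤ k ≤ p, k divides p!; set t = 1 + p!/k. Then xy^t z has p + (p!/k)·k = p + p! copies of a. Now the a-count equals the b-count, so i ≠ j fails. So xy^t z = a^{p+p!} b^{p+p!} ∉ L.
Contradiction. Therefore L is not regular.

a^{p+p!} b^{p+p!}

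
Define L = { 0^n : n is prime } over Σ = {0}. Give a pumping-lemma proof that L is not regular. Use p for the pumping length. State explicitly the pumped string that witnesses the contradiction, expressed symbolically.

0^{q(1+k)}

Toward a contradiction, assume L is regular with pumping length p.
Let q be a prime with q ≥ p+2 (infinitely many primes exist), and take w = 0^q ∈ L with |w| = q ≥ p.
Write w = xyz as guaranteed by the lemma, with |xy| ≤ p and y is nonempty.
Then y = 0^k for some k with 1 ≤ k ≤ p.
Since 1 ≤ k ≤ p, |xz| = q-k. Pump with i = q+1: |xy^{q+1}z| = (q-k)+(q+1)k = q+qk = q(1+k), which is composite (both factors ≥ 2). So xy^{q+1}z = 0^{q(1+k)} ∉ L.
Contradiction. Therefore L is not regular.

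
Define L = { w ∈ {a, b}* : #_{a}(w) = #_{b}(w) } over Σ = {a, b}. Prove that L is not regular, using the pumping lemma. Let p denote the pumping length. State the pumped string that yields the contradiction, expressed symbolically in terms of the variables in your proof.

a^{p+k} b^p

Assume L is regular; let p be its pumping constant.
Choose w = a^p b^p ∈ L with |w| = 2p ≥ p.
By the pumping lemma, w = xyz with |xy| ≤ p and |y| > 0.
Since the first p symbols of w are all a's and |xy| ≤ p, y lies entirely in the leading a-block: y = a^k for some k with 1 ≤ k ≤ p.
Pump with i = 2: xy^2z = a^{p+k} b^p has p+k occurrences of a but only p of b. Since k ≥ 1 the counts differ, so xy^2z ∉ L.
This is a contradiction; hence L is not regular.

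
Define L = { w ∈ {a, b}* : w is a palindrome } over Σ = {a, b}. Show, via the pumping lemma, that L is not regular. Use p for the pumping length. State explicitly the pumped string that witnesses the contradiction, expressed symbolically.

Toward a contradiction, assume L is regular with pumping length p.
Take w = a^p b a^p, a palindrome of length 2p+1 ≥ p.
The pumping lemma gives a decomposition w = xyz where |xy| ≤ p and |y| > 0.
The first p characters of w are a's, so xy (and hence y) consists only of a's. Write y = a^k, 1 ≤ k ≤ p.
Pump with i = 2: xy^2z = a^{p+k} b a^p. Its reverse is a^p b a^{p+k}, which differs from xy^2z since k ≥ 1. So xy^2z is not a palindrome and xy^2z ∉ L.
Contradiction. Therefore L is not regular.

a^{p+k} b a^p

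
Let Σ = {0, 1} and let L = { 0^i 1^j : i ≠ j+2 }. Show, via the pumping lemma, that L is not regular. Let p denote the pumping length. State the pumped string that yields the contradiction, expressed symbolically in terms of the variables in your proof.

0^{p+p!} 1^{p+p!-2}

Assume L is regular. Let p be the pumping length given by the pumping lemma.
Choose w = 0^p 1^{p+p!-2}. Since p ≠ (p+p!-2)+2 = p+p!, w ∈ L; and |w| ≥ p.
The pumping lemma gives a decomposition w = xyz where |xy| ≤ p and |y| ≥ 1.
Because |xy| ≤ p and w begins with p copies of 0, we have y = 0^k with 1 ≤ k ≤ p.
Since 1 ≤ k ≤ p, k divides p!; set t = 1 + p!/k. Then xy^t z has p + (p!/k)·k = p + p! copies of 0. Now the 0-count is p+p! and (1-count)+2 = (p+p!-2)+2 = p+p!, so i ≠ j+2 fails. So xy^t z = 0^{p+p!} 1^{p+p!-2} ∉ L.
This is a contradiction; hence L is not regular.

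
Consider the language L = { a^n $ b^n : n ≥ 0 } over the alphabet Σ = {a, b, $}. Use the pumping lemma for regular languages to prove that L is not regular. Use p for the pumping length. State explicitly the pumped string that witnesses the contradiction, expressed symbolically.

Assume L is regular. Let p be the pumping length given by the pumping lemma.
Take w = a^p $ b^p ∈ L with |w| = 2p+1 ≥ p.
By the pumping lemma, w = xyz with |xy| ≤ p and y is nonempty.
Since the first p symbols of w are all a's and |xy| ≤ p, y lies entirely in the leading a-block: y = a^k for some k with 1 ≤ k ≤ p.
Pump with i = 2: xy^2z = a^{p+k} $ b^p, which would require p+k = p. But k ≥ 1, so xy^2z ∉ L.
Contradiction. Therefore L is not regular.

a^{p+k} $ b^p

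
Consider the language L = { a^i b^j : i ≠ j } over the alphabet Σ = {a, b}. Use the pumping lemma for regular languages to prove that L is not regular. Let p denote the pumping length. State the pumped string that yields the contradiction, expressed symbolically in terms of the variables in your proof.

a^{p+p!} b^{p+p!}

Suppose for contradiction that L is regular, and let p be the pumping length.
Choose w = a^p b^{p+p!}. Since p ≠ p+p!, w ∈ L; and |w| ≥ p.
Write w = xyz as guaranteed by the lemma, with |xy| ≤ p and y is nonempty.
Since the first p symbols of w are all a's and |xy| ≤ p, y lies entirely in the leading a-block: y = a^k for some k with 1 ≤ k ≤ p.
Since 1 ≤ k ≤ p, k divides p!; set t = 1 + p!/k. Then xy^t z has p + (p!/k)·k = p + p! copies of a. Now the a-count equals the b-count, so i ≠ j fails. So xy^t z = a^{p+p!} b^{p+p!} ∉ L.
Contradiction. Therefore L is not regular.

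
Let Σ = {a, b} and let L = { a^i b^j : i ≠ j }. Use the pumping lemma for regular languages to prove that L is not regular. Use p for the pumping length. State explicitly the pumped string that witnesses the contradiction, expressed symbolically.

Suppose for contradiction that L is regular, and let p be the pumping length.
Choose w = a^p b^{p+p!}. Since p ≠ p+p!, w ∈ L; and |w| ≥ p.
By the pumping lemma, w = xyz with |xy| ≤ p and |y| > 0.
Since the first p symbols of w are all a's and |xy| ≤ p, y lies entirely in the leading a-block: y = a^k for some k with 1 ≤ k ≤ p.
Since 1 ≤ k ≤ p, k divides p!; set t = 1 + p!/k. Then xy^t z has p + (p!/k)·k = p + p! copies of a. Now the a-count equals the b-count, so i ≠ j fails. So xy^t z = a^{p+p!} b^{p+p!} ∉ L.
Contradiction. Therefore L is not regular.

a^{p+p!} b^{p+p!}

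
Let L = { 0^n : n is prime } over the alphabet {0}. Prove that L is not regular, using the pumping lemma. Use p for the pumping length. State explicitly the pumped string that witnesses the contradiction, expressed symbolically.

Suppose for contradiction that L is regular, and let p be the pumping length.
Let q be a prime with q ≥ p+2 (infinitely many primes exist), and take w = 0^q ∈ L with |w| = q ≥ p.
Write w = xyz as guaranteed by the lemma, with |xy| ≤ p and |y| > 0.
Then y = 0^k for some k with 1 ≤ k ≤ p.
Since 1 ≤ k ≤ p, |xz| = q-k. Pump with i = q+1: |xy^{q+1}z| = (q-k)+(q+1)k = q+qk = q(1+k), which is composite (both factors ≥ 2). So xy^{q+1}z = 0^{q(1+k)} ∉ L.
This contradicts the pumping lemma, so L is not regular.

0^{q(1+k)}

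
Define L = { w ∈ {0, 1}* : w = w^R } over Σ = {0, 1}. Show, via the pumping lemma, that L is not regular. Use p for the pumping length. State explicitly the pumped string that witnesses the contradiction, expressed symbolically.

Suppose for contradiction that L is regular, and let p be the pumping length.
Take w = 0^p 1 0^p, a palindrome of length 2p+1 ≥ p.
The pumping lemma gives a decomposition w = xyz where |xy| ≤ p and y is nonempty.
The first p characters of w are 0's, so xy (and hence y) consists only of 0's. Write y = 0^k, 1 ≤ k ≤ p.
Pump with i = 2: xy^2z = 0^{p+k} 1 0^p. Its reverse is 0^p 1 0^{p+k}, which differs from xy^2z since k ≥ 1. So xy^2z is not a palindrome and xy^2z ∉ L.
This contradicts the pumping lemma, so L is not regular.

0^{p+k} 1 0^p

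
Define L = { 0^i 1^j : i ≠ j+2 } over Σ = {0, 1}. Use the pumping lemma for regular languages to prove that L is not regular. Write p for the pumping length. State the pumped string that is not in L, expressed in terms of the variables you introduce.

0^{p+p!} 1^{p+p!-2}

Assume L is regular; let p be its pumping constant.
Choose w = 0^p 1^{p+p!-2}. Since p ≠ (p+p!-2)+2 = p+p!, w ∈ L; and |w| ≥ p.
By the pumping lemma, w = xyz with |xy| ≤ p and |y| > 0.
Since the first p symbols of w are all 0's and |xy| ≤ p, y lies entirely in the leading 0-block: y = 0^k for some k with 1 ≤ k ≤ p.
Since 1 ≤ k ≤ p, k divides p!; set t = 1 + p!/k. Then xy^t z has p + (p!/k)·k = p + p! copies of 0. Now the 0-count is p+p! and (1-count)+2 = (p+p!-2)+2 = p+p!, so i ≠ j+2 fails. So xy^t z = 0^{p+p!} 1^{p+p!-2} ∉ L.
This is a contradiction; hence L is not regular.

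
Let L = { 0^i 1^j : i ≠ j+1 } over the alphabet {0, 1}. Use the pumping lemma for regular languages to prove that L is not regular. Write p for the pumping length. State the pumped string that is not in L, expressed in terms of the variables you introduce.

Toward a contradiction, assume L is regular with pumping length p.
Choose w = 0^p 1^{p+p!-1}. Since p ≠ (p+p!-1)+1 = p+p!, w ∈ L; and |w| ≥ p.
By the pumping lemma, w = xyz with |xy| ≤ p and |y| ≥ 1.
The first p characters of w are 0's, so xy (and hence y) consists only of 0's. Write y = 0^k, 1 ≤ k ≤ p.
Since 1 ≤ k ≤ p, k divides p!; set t = 1 + p!/k. Then xy^t z has p + (p!/k)·k = p + p! copies of 0. Now the 0-count is p+p! and (1-count)+1 = (p+p!-1)+1 = p+p!, so i ≠ j+1 fails. So xy^t z = 0^{p+p!} 1^{p+p!-1} ∉ L.
This is a contradiction; hence L is not regular.

0^{p+p!} 1^{p+p!-1}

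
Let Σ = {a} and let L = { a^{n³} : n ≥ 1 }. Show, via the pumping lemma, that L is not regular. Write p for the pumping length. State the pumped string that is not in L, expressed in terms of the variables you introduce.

a^{p³+k}

Assume L is regular. Let p be the pumping length given by the pumping lemma.
Take w = a^{p³} ∈ L with |w| = p³ ≥ p.
By the pumping lemma, w = xyz with |xy| ≤ p and y is nonempty.
Then y = a^k for some k with 1 ≤ k ≤ p.
Pump with i = 2: xy^2z = a^{p³+k}. Since 1 ≤ k ≤ p, p³ < p³+k ≤ p³+p < p³+3p²+3p+1 = (p+1)³, so p³+k is not a perfect cube. So xy^2z ∉ L.
Contradiction. Therefore L is not regular.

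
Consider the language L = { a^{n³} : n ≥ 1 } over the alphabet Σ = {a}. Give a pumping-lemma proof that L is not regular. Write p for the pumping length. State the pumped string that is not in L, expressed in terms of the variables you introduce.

a^{p³+k}

Assume L is regular; let p be its pumping constant.
Take w = a^{p³} ∈ L with |w| = p³ ≥ p.
Write w = xyz as guaranteed by the lemma, with |xy| ≤ p and |y| ≥ 1.
Then y = a^k for some k with 1 ≤ k ≤ p.
Pump with i = 2: xy^2z = a^{p³+k}. Since 1 ≤ k ≤ p, p³ < p³+k ≤ p³+p < p³+3p²+3p+1 = (p+1)³, so p³+k is not a perfect cube. So xy^2z ∉ L.
This contradicts the pumping lemma, so L is not regular.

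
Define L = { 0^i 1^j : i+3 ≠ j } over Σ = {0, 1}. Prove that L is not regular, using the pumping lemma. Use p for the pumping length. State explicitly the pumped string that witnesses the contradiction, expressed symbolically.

0^{p+p!} 1^{p+p!+3}

Assume L is regular; let p be its pumping constant.
Choose w = 0^p 1^{p+p!+3}. Since p ≠ (p+p!+3)-3 = p+p!, w ∈ L; and |w| ≥ p.
Write w = xyz as guaranteed by the lemma, with |xy| ≤ p and |y| ≥ 1.
Because |xy| ≤ p and w begins with p copies of 0, we have y = 0^k with 1 ≤ k ≤ p.
Since 1 ≤ k ≤ p, k divides p!; set t = 1 + p!/k. Then xy^t z has p + (p!/k)·k = p + p! copies of 0. Now the 0-count is p+p! and (1-count)-3 = (p+p!+3)-3 = p+p!, so i+3 ≠ j fails. So xy^t z = 0^{p+p!} 1^{p+p!+3} ∉ L.
This contradicts the pumping lemma, so L is not regular.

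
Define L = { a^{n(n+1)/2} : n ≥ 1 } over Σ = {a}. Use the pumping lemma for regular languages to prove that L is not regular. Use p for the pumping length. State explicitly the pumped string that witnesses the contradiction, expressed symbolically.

a^{p(p+1)/2+k}

Assume L is regular. Let p be the pumping length given by the pumping lemma.
Take w = a^{p(p+1)/2} ∈ L with |w| = p(p+1)/2 ≥ p.
By the pumping lemma, w = xyz with |xy| ≤ p and |y| > 0.
Then y = a^k for some k with 1 ≤ k ≤ p.
Pump with i = 2: xy^2z = a^{p(p+1)/2+k}. Since 1 ≤ k ≤ p, p(p+1)/2 < p(p+1)/2+k ≤ p(p+1)/2+p < (p+1)(p+2)/2, so p(p+1)/2+k is strictly between consecutive triangular numbers. So xy^2z ∉ L.
This is a contradiction; hence L is not regular.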